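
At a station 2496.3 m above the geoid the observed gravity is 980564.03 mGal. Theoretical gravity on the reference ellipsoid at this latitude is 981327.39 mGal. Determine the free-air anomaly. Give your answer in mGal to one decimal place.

7.0

Free-air correction = 0.3086 × 2496.3 = 770.36 mGal
Free-air anomaly = 980564.03 − 981327.39 + (770.36) = 7.00 mGal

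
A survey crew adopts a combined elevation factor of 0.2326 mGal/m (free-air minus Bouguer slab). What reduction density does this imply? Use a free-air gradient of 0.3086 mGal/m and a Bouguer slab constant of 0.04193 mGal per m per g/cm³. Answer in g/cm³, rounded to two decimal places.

1.81

0.2326 = 0.3086 − 0.04193 × ρ
ρ = (0.3086 − 0.2326) / 0.04193 = 1.81 g/cm³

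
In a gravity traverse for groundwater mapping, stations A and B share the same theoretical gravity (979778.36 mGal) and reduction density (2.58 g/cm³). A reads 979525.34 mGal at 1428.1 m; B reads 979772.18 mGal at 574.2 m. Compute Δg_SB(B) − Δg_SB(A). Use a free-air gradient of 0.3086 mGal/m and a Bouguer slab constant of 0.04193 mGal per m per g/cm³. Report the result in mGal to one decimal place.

75.7

Δg_SB(A) = 979525.34 − 979778.36 + 0.3086×1428.1 − 0.04193×2.58×1428.1 = 33.20 mGal
Δg_SB(B) = 979772.18 − 979778.36 + 0.3086×574.2 − 0.04193×2.58×574.2 = 108.90 mGal
Difference = 108.90 − (33.20) = 75.70 mGal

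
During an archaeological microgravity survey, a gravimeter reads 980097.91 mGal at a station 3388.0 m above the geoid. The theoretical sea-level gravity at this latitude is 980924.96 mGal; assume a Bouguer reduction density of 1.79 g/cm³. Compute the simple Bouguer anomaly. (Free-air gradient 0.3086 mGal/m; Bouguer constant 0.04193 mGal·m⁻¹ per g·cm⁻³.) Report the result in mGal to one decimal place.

Free-air correction = 0.3086 × 3388.0 = 1045.54 mGal
Free-air anomaly = 980097.91 − 980924.96 + (1045.54) = 218.49 mGal
Bouguer slab correction = 0.04193 × 1.79 × 3388.0 = 254.29 mGal
Simple Bouguer anomaly = 218.49 − (254.29) = -35.80 mGal

-35.8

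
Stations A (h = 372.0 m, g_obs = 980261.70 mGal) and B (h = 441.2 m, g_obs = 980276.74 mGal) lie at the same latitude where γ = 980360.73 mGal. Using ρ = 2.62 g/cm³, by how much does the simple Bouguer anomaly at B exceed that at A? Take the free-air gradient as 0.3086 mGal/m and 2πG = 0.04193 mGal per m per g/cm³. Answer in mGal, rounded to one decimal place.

28.8

Δg_SB(A) = 980261.70 − 980360.73 + 0.3086×372.0 − 0.04193×2.62×372.0 = -25.10 mGal
Δg_SB(B) = 980276.74 − 980360.73 + 0.3086×441.2 − 0.04193×2.62×441.2 = 3.70 mGal
Difference = 3.70 − (-25.10) = 28.80 mGal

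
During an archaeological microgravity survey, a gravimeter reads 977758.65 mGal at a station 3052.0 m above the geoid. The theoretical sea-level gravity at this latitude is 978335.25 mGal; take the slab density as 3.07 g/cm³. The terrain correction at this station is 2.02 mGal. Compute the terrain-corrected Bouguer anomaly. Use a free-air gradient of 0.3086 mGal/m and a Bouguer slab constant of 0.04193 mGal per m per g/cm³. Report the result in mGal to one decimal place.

-25.6

Free-air correction = 0.3086 × 3052.0 = 941.85 mGal
Free-air anomaly = 977758.65 − 978335.25 + (941.85) = 365.25 mGal
Bouguer slab correction = 0.04193 × 3.07 × 3052.0 = 392.87 mGal
Simple Bouguer anomaly = 365.25 − (392.87) = -27.62 mGal
Complete Bouguer anomaly = -27.62 + 2.02 = -25.60 mGal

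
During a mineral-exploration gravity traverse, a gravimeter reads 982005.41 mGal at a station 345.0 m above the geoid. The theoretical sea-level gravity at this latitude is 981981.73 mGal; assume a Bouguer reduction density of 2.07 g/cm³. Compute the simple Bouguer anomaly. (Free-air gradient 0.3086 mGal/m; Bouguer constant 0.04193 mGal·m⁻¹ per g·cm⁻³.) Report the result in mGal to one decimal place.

Free-air correction = 0.3086 × 345.0 = 106.47 mGal
Free-air anomaly = 982005.41 − 981981.73 + (106.47) = 130.15 mGal
Bouguer slab correction = 0.04193 × 2.07 × 345.0 = 29.94 mGal
Simple Bouguer anomaly = 130.15 − (29.94) = 100.21 mGal

100.2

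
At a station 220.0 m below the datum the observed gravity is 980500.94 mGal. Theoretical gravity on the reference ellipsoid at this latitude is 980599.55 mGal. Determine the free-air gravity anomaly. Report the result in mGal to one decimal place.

-166.5

Free-air correction = 0.3086 × -220.0 = -67.89 mGal
Free-air anomaly = 980500.94 − 980599.55 + (-67.89) = -166.50 mGal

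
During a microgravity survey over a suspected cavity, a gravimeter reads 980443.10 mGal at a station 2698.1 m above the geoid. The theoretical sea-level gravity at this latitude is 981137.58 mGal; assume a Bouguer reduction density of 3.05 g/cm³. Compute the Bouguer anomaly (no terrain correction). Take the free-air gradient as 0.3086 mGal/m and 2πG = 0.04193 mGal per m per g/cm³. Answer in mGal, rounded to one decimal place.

-206.9

Free-air correction = 0.3086 × 2698.1 = 832.63 mGal
Free-air anomaly = 980443.10 − 981137.58 + (832.63) = 138.15 mGal
Bouguer slab correction = 0.04193 × 3.05 × 2698.1 = 345.05 mGal
Simple Bouguer anomaly = 138.15 − (345.05) = -206.90 mGal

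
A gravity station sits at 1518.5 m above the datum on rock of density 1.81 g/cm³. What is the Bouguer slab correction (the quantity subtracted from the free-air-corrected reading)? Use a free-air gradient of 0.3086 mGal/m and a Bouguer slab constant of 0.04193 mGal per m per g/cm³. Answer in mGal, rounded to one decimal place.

115.2

Bouguer slab correction = 0.04193 × 1.81 × 1518.5 = 115.2 mGal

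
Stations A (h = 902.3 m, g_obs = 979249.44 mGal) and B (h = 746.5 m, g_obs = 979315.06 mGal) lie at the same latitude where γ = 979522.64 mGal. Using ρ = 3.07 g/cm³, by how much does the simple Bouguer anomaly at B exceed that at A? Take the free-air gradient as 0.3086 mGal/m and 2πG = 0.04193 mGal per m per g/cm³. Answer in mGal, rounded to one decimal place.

37.6

Δg_SB(A) = 979249.44 − 979522.64 + 0.3086×902.3 − 0.04193×3.07×902.3 = -110.90 mGal
Δg_SB(B) = 979315.06 − 979522.64 + 0.3086×746.5 − 0.04193×3.07×746.5 = -73.30 mGal
Difference = -73.30 − (-110.90) = 37.60 mGal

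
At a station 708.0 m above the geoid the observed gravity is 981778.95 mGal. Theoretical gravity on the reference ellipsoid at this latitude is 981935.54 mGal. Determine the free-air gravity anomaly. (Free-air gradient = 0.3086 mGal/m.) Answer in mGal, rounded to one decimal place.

61.9

Free-air correction = 0.3086 × 708.0 = 218.49 mGal
Free-air anomaly = 981778.95 − 981935.54 + (218.49) = 61.90 mGal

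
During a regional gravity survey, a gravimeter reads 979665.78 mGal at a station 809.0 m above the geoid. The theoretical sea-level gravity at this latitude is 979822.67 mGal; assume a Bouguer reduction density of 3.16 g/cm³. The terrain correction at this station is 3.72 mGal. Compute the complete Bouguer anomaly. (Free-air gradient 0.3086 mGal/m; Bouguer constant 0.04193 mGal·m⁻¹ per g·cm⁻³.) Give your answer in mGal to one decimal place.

Free-air correction = 0.3086 × 809.0 = 249.66 mGal
Free-air anomaly = 979665.78 − 979822.67 + (249.66) = 92.77 mGal
Bouguer slab correction = 0.04193 × 3.16 × 809.0 = 107.19 mGal
Simple Bouguer anomaly = 92.77 − (107.19) = -14.42 mGal
Complete Bouguer anomaly = -14.42 + 3.72 = -10.70 mGal

-10.7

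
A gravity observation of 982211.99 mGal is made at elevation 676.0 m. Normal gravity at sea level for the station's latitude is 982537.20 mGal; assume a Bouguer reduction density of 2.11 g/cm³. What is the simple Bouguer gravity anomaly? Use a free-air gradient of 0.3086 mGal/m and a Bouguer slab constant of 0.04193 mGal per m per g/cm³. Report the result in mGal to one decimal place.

Free-air correction = 0.3086 × 676.0 = 208.61 mGal
Free-air anomaly = 982211.99 − 982537.20 + (208.61) = -116.60 mGal
Bouguer slab correction = 0.04193 × 2.11 × 676.0 = 59.81 mGal
Simple Bouguer anomaly = -116.60 − (59.81) = -176.41 mGal

-176.4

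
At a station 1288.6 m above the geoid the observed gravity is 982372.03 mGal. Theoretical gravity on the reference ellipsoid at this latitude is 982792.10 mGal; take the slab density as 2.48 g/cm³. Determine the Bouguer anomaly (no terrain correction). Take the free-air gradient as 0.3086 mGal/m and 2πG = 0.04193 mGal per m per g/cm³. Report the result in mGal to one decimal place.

-156.4

Free-air correction = 0.3086 × 1288.6 = 397.66 mGal
Free-air anomaly = 982372.03 − 982792.10 + (397.66) = -22.41 mGal
Bouguer slab correction = 0.04193 × 2.48 × 1288.6 = 134.00 mGal
Simple Bouguer anomaly = -22.41 − (134.00) = -156.41 mGal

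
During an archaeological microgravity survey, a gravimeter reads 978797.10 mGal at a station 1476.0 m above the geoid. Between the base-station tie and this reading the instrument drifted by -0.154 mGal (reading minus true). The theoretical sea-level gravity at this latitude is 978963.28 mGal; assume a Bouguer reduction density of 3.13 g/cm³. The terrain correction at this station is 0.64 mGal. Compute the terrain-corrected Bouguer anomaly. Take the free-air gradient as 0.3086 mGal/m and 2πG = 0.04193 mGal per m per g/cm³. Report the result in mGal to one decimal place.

Drift-corrected reading = 978797.10 − (-0.154) = 978797.254 mGal
Free-air correction = 0.3086 × 1476.0 = 455.49 mGal
Free-air anomaly = 978797.254 − 978963.28 + (455.49) = 289.464 mGal
Bouguer slab correction = 0.04193 × 3.13 × 1476.0 = 193.71 mGal
Simple Bouguer anomaly = 289.464 − (193.71) = 95.754 mGal
Complete Bouguer anomaly = 95.754 + 0.64 = 96.394 mGal

96.4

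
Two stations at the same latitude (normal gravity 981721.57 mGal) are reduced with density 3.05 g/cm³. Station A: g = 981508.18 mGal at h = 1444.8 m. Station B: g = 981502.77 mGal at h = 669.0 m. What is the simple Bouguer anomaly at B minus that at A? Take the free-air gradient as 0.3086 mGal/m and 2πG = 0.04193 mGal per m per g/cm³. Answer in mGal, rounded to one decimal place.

Δg_SB(A) = 981508.18 − 981721.57 + 0.3086×1444.8 − 0.04193×3.05×1444.8 = 47.70 mGal
Δg_SB(B) = 981502.77 − 981721.57 + 0.3086×669.0 − 0.04193×3.05×669.0 = -97.90 mGal
Difference = -97.90 − (47.70) = -145.60 mGal

-145.6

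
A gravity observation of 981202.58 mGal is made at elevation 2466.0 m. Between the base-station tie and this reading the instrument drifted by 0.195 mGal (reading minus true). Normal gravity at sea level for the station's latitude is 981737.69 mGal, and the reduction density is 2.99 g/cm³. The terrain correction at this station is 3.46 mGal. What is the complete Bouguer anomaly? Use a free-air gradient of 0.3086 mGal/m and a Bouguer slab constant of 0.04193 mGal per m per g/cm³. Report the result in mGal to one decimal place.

-80.0

Drift-corrected reading = 981202.58 − (0.195) = 981202.385 mGal
Free-air correction = 0.3086 × 2466.0 = 761.01 mGal
Free-air anomaly = 981202.385 − 981737.69 + (761.01) = 225.705 mGal
Bouguer slab correction = 0.04193 × 2.99 × 2466.0 = 309.16 mGal
Simple Bouguer anomaly = 225.705 − (309.16) = -83.455 mGal
Complete Bouguer anomaly = -83.455 + 3.46 = -79.995 mGal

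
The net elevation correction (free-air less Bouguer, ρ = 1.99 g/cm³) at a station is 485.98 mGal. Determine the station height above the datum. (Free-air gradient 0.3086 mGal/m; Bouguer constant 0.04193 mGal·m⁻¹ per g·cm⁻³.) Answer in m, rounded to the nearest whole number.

2158

Combined gradient = 0.3086 − 0.04193 × 1.99 = 0.2251593 mGal/m
h = 485.98 / 0.2251593 = 2158.38 m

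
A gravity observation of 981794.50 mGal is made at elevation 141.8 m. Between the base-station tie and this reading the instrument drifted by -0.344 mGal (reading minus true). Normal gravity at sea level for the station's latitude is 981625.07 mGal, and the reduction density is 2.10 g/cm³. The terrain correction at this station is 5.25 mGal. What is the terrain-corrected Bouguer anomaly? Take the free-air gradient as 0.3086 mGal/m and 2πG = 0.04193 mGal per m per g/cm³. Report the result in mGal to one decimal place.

Drift-corrected reading = 981794.50 − (-0.344) = 981794.844 mGal
Free-air correction = 0.3086 × 141.8 = 43.76 mGal
Free-air anomaly = 981794.844 − 981625.07 + (43.76) = 213.534 mGal
Bouguer slab correction = 0.04193 × 2.10 × 141.8 = 12.49 mGal
Simple Bouguer anomaly = 213.534 − (12.49) = 201.044 mGal
Complete Bouguer anomaly = 201.044 + 5.25 = 206.294 mGal

206.3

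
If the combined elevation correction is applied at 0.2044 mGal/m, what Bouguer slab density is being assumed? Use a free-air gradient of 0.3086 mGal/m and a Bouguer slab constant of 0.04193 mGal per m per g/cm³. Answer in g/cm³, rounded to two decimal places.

2.49

0.2044 = 0.3086 − 0.04193 × ρ
ρ = (0.3086 − 0.2044) / 0.04193 = 2.49 g/cm³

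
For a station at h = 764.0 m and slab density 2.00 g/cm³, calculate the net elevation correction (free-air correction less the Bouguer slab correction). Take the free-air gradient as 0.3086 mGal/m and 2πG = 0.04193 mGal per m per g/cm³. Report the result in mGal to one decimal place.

Combined gradient = 0.3086 − 0.04193 × 2.00 = 0.2247400 mGal/m
Combined elevation correction = 0.2247400 × 764.0 = 171.7 mGal

171.7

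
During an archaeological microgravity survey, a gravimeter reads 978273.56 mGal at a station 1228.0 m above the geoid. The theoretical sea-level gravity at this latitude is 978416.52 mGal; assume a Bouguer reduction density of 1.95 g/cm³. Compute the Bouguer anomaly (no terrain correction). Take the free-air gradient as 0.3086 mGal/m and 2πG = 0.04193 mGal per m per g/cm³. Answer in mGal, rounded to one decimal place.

135.6

Free-air correction = 0.3086 × 1228.0 = 378.96 mGal
Free-air anomaly = 978273.56 − 978416.52 + (378.96) = 236.00 mGal
Bouguer slab correction = 0.04193 × 1.95 × 1228.0 = 100.41 mGal
Simple Bouguer anomaly = 236.00 − (100.41) = 135.59 mGal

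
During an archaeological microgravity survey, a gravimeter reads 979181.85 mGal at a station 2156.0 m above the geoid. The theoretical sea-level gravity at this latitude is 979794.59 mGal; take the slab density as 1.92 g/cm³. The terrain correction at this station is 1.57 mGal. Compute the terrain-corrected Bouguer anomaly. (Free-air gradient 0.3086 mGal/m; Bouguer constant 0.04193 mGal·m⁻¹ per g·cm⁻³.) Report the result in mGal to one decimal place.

-119.4

Free-air correction = 0.3086 × 2156.0 = 665.34 mGal
Free-air anomaly = 979181.85 − 979794.59 + (665.34) = 52.60 mGal
Bouguer slab correction = 0.04193 × 1.92 × 2156.0 = 173.57 mGal
Simple Bouguer anomaly = 52.60 − (173.57) = -120.97 mGal
Complete Bouguer anomaly = -120.97 + 1.57 = -119.40 mGal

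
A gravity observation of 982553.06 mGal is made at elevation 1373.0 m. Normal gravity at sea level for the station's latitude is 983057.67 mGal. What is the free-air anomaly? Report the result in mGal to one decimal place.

Free-air correction = 0.3086 × 1373.0 = 423.71 mGal
Free-air anomaly = 982553.06 − 983057.67 + (423.71) = -80.90 mGal

-80.9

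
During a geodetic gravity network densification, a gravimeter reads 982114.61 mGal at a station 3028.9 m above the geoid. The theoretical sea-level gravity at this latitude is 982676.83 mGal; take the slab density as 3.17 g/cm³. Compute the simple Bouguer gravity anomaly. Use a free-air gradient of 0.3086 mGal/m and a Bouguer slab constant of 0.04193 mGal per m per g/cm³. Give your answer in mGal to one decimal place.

-30.1

Free-air correction = 0.3086 × 3028.9 = 934.72 mGal
Free-air anomaly = 982114.61 − 982676.83 + (934.72) = 372.50 mGal
Bouguer slab correction = 0.04193 × 3.17 × 3028.9 = 402.60 mGal
Simple Bouguer anomaly = 372.50 − (402.60) = -30.10 mGal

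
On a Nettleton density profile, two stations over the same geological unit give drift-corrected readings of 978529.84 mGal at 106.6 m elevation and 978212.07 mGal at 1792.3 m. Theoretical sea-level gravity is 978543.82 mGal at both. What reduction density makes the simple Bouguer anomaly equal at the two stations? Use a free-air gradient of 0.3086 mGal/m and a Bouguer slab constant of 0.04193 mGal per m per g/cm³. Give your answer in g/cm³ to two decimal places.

Δg_obs = 978212.07 − 978529.84 = -317.77 mGal over Δh = 1792.3 − 106.6 = 1685.7 m
Equal Bouguer anomalies ⇒ Δg_obs + (0.3086 − 0.04193ρ)·Δh = 0
0.3086 − 0.04193ρ = −Δg_obs/Δh = 0.18851
ρ = (0.3086 − 0.18851) / 0.04193 = 2.86 g/cm³

2.86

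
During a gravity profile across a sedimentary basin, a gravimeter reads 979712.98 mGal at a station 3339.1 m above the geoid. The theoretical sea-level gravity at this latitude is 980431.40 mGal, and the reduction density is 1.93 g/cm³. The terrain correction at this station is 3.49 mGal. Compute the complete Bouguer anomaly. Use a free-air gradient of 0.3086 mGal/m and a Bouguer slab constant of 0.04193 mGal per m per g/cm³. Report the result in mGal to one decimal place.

Free-air correction = 0.3086 × 3339.1 = 1030.45 mGal
Free-air anomaly = 979712.98 − 980431.40 + (1030.45) = 312.03 mGal
Bouguer slab correction = 0.04193 × 1.93 × 3339.1 = 270.22 mGal
Simple Bouguer anomaly = 312.03 − (270.22) = 41.81 mGal
Complete Bouguer anomaly = 41.81 + 3.49 = 45.30 mGal

45.3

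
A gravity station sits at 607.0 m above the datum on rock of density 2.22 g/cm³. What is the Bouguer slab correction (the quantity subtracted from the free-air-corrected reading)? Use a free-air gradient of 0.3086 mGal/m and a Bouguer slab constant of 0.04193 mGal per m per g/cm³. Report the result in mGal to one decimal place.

Bouguer slab correction = 0.04193 × 2.22 × 607.0 = 56.5 mGal

56.5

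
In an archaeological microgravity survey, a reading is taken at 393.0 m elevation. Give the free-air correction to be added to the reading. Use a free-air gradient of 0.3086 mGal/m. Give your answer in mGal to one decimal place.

Free-air correction = 0.3086 × 393.0 = 121.3 mGal

121.3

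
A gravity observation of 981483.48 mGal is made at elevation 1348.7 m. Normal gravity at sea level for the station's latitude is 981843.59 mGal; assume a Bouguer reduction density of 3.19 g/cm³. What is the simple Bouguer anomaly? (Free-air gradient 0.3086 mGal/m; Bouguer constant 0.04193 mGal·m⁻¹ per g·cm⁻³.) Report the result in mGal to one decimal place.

Free-air correction = 0.3086 × 1348.7 = 416.21 mGal
Free-air anomaly = 981483.48 − 981843.59 + (416.21) = 56.10 mGal
Bouguer slab correction = 0.04193 × 3.19 × 1348.7 = 180.40 mGal
Simple Bouguer anomaly = 56.10 − (180.40) = -124.30 mGal

-124.3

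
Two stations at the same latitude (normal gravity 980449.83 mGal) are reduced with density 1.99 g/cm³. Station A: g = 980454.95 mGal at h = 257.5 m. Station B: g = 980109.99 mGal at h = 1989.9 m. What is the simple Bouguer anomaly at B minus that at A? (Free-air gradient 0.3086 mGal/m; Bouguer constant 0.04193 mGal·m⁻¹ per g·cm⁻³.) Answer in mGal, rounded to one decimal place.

45.1

Δg_SB(A) = 980454.95 − 980449.83 + 0.3086×257.5 − 0.04193×1.99×257.5 = 63.10 mGal
Δg_SB(B) = 980109.99 − 980449.83 + 0.3086×1989.9 − 0.04193×1.99×1989.9 = 108.20 mGal
Difference = 108.20 − (63.10) = 45.10 mGal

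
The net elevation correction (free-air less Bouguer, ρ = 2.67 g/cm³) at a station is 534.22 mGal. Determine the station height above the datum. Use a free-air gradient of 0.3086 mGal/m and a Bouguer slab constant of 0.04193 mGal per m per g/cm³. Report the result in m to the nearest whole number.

2717

Combined gradient = 0.3086 − 0.04193 × 2.67 = 0.1966469 mGal/m
h = 534.22 / 0.1966469 = 2716.65 m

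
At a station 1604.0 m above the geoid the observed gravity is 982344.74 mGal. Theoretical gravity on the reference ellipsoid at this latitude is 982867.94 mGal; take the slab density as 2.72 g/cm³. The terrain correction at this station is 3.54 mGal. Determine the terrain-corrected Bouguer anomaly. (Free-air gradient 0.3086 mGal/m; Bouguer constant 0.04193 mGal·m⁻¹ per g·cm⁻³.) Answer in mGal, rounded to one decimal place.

Free-air correction = 0.3086 × 1604.0 = 494.99 mGal
Free-air anomaly = 982344.74 − 982867.94 + (494.99) = -28.21 mGal
Bouguer slab correction = 0.04193 × 2.72 × 1604.0 = 182.94 mGal
Simple Bouguer anomaly = -28.21 − (182.94) = -211.15 mGal
Complete Bouguer anomaly = -211.15 + 3.54 = -207.61 mGal

-207.6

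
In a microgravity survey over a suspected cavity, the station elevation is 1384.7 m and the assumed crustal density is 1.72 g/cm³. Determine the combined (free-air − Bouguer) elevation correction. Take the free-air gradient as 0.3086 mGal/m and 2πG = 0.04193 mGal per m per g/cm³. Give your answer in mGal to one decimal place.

327.5

Combined gradient = 0.3086 − 0.04193 × 1.72 = 0.2364804 mGal/m
Combined elevation correction = 0.2364804 × 1384.7 = 327.5 mGal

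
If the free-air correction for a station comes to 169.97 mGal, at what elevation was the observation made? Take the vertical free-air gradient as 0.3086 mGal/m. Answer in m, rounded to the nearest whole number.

551

h = 169.97 / 0.3086 = 550.78 m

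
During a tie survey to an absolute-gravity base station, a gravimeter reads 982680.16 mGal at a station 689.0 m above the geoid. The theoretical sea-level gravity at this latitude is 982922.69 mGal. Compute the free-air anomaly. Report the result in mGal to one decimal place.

Free-air correction = 0.3086 × 689.0 = 212.63 mGal
Free-air anomaly = 982680.16 − 982922.69 + (212.63) = -29.90 mGal

-29.9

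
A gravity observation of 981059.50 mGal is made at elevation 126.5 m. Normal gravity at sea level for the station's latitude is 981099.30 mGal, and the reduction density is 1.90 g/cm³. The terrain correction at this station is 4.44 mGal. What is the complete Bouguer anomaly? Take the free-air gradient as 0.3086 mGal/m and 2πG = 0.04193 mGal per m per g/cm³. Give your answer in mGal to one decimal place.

Free-air correction = 0.3086 × 126.5 = 39.04 mGal
Free-air anomaly = 981059.50 − 981099.30 + (39.04) = -0.76 mGal
Bouguer slab correction = 0.04193 × 1.90 × 126.5 = 10.08 mGal
Simple Bouguer anomaly = -0.76 − (10.08) = -10.84 mGal
Complete Bouguer anomaly = -10.84 + 4.44 = -6.40 mGal

-6.4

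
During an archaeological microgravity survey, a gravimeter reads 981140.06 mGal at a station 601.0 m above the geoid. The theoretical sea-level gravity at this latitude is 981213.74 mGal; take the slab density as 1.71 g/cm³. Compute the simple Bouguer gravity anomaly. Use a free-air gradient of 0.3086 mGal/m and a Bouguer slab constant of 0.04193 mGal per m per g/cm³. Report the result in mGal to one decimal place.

Free-air correction = 0.3086 × 601.0 = 185.47 mGal
Free-air anomaly = 981140.06 − 981213.74 + (185.47) = 111.79 mGal
Bouguer slab correction = 0.04193 × 1.71 × 601.0 = 43.09 mGal
Simple Bouguer anomaly = 111.79 − (43.09) = 68.70 mGal

68.7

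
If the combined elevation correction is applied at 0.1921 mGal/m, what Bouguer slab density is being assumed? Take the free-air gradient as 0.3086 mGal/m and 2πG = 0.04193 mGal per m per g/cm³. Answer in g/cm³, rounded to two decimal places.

2.78

0.1921 = 0.3086 − 0.04193 × ρ
ρ = (0.3086 − 0.1921) / 0.04193 = 2.78 g/cm³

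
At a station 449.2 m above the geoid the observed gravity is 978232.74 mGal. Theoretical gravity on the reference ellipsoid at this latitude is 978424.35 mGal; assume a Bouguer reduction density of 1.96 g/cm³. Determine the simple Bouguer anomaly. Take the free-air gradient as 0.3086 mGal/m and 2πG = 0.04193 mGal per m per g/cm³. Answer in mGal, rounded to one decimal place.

Free-air correction = 0.3086 × 449.2 = 138.62 mGal
Free-air anomaly = 978232.74 − 978424.35 + (138.62) = -52.99 mGal
Bouguer slab correction = 0.04193 × 1.96 × 449.2 = 36.92 mGal
Simple Bouguer anomaly = -52.99 − (36.92) = -89.91 mGal

-89.9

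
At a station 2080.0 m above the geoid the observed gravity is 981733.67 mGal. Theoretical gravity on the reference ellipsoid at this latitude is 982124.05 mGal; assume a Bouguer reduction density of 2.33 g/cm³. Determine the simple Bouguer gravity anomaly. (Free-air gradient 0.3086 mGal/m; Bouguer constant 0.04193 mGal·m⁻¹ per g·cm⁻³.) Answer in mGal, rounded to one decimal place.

48.3

Free-air correction = 0.3086 × 2080.0 = 641.89 mGal
Free-air anomaly = 981733.67 − 982124.05 + (641.89) = 251.51 mGal
Bouguer slab correction = 0.04193 × 2.33 × 2080.0 = 203.21 mGal
Simple Bouguer anomaly = 251.51 − (203.21) = 48.30 mGal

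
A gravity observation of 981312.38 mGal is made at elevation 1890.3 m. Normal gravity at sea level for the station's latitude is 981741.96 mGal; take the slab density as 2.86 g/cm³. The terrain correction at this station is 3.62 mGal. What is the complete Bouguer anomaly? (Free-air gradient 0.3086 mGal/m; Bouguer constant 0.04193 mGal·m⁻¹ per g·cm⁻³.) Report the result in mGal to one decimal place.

-69.3

Free-air correction = 0.3086 × 1890.3 = 583.35 mGal
Free-air anomaly = 981312.38 − 981741.96 + (583.35) = 153.77 mGal
Bouguer slab correction = 0.04193 × 2.86 × 1890.3 = 226.68 mGal
Simple Bouguer anomaly = 153.77 − (226.68) = -72.91 mGal
Complete Bouguer anomaly = -72.91 + 3.62 = -69.29 mGal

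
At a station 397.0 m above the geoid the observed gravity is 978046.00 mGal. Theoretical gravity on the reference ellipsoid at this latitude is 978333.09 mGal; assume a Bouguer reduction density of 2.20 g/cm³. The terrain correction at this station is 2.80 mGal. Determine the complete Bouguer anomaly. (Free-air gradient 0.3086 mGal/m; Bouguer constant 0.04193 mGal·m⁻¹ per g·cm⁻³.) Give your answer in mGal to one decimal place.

Free-air correction = 0.3086 × 397.0 = 122.51 mGal
Free-air anomaly = 978046.00 − 978333.09 + (122.51) = -164.58 mGal
Bouguer slab correction = 0.04193 × 2.20 × 397.0 = 36.62 mGal
Simple Bouguer anomaly = -164.58 − (36.62) = -201.20 mGal
Complete Bouguer anomaly = -201.20 + 2.80 = -198.40 mGal

-198.4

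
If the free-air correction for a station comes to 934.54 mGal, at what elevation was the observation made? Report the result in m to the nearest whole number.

3028

h = 934.54 / 0.3086 = 3028.32 m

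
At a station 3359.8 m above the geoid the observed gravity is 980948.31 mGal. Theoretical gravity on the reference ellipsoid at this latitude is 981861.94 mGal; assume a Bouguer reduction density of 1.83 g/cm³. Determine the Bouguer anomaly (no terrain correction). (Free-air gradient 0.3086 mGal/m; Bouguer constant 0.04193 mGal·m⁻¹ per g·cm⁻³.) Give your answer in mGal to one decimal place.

-134.6

Free-air correction = 0.3086 × 3359.8 = 1036.83 mGal
Free-air anomaly = 980948.31 − 981861.94 + (1036.83) = 123.20 mGal
Bouguer slab correction = 0.04193 × 1.83 × 3359.8 = 257.80 mGal
Simple Bouguer anomaly = 123.20 − (257.80) = -134.60 mGal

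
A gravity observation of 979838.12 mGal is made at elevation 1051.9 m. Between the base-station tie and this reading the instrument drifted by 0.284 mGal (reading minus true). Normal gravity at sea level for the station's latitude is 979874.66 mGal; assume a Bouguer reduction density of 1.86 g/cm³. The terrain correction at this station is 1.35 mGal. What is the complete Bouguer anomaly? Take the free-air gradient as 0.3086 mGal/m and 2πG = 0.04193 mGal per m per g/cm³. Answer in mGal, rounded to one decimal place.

Drift-corrected reading = 979838.12 − (0.284) = 979837.836 mGal
Free-air correction = 0.3086 × 1051.9 = 324.62 mGal
Free-air anomaly = 979837.836 − 979874.66 + (324.62) = 287.796 mGal
Bouguer slab correction = 0.04193 × 1.86 × 1051.9 = 82.04 mGal
Simple Bouguer anomaly = 287.796 − (82.04) = 205.756 mGal
Complete Bouguer anomaly = 205.756 + 1.35 = 207.106 mGal

207.1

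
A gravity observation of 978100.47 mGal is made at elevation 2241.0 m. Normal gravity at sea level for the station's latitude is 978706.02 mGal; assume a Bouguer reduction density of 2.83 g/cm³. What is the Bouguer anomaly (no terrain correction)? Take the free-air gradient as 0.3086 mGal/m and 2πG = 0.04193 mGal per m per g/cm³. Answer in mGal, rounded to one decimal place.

-179.9

Free-air correction = 0.3086 × 2241.0 = 691.57 mGal
Free-air anomaly = 978100.47 − 978706.02 + (691.57) = 86.02 mGal
Bouguer slab correction = 0.04193 × 2.83 × 2241.0 = 265.92 mGal
Simple Bouguer anomaly = 86.02 − (265.92) = -179.90 mGal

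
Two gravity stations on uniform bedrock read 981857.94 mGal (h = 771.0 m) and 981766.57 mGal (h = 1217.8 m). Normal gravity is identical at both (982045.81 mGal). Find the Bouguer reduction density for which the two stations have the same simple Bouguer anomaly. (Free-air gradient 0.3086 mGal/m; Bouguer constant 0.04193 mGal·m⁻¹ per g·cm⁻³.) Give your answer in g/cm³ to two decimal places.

2.48

Δg_obs = 981766.57 − 981857.94 = -91.37 mGal over Δh = 1217.8 − 771.0 = 446.8 m
Equal Bouguer anomalies ⇒ Δg_obs + (0.3086 − 0.04193ρ)·Δh = 0
0.3086 − 0.04193ρ = −Δg_obs/Δh = 0.20450
ρ = (0.3086 − 0.20450) / 0.04193 = 2.48 g/cm³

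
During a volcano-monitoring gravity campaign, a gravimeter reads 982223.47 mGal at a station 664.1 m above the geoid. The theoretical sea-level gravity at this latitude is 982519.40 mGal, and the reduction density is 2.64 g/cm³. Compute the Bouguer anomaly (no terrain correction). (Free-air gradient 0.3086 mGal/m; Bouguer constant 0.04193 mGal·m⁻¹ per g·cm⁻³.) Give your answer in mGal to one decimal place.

-164.5

Free-air correction = 0.3086 × 664.1 = 204.94 mGal
Free-air anomaly = 982223.47 − 982519.40 + (204.94) = -90.99 mGal
Bouguer slab correction = 0.04193 × 2.64 × 664.1 = 73.51 mGal
Simple Bouguer anomaly = -90.99 − (73.51) = -164.50 mGal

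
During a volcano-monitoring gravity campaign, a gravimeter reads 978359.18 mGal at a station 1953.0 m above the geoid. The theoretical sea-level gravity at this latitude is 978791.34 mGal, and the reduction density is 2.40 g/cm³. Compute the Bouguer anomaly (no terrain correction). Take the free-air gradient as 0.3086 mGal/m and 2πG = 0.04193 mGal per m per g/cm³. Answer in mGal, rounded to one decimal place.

Free-air correction = 0.3086 × 1953.0 = 602.70 mGal
Free-air anomaly = 978359.18 − 978791.34 + (602.70) = 170.54 mGal
Bouguer slab correction = 0.04193 × 2.40 × 1953.0 = 196.53 mGal
Simple Bouguer anomaly = 170.54 − (196.53) = -25.99 mGal

-26.0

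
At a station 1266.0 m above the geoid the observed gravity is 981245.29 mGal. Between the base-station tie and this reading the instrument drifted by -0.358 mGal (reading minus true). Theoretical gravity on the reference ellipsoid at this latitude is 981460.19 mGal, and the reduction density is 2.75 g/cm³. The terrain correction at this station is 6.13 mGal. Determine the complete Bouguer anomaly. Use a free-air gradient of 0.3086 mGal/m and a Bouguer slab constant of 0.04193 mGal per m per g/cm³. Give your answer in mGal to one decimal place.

Drift-corrected reading = 981245.29 − (-0.358) = 981245.648 mGal
Free-air correction = 0.3086 × 1266.0 = 390.69 mGal
Free-air anomaly = 981245.648 − 981460.19 + (390.69) = 176.148 mGal
Bouguer slab correction = 0.04193 × 2.75 × 1266.0 = 145.98 mGal
Simple Bouguer anomaly = 176.148 − (145.98) = 30.168 mGal
Complete Bouguer anomaly = 30.168 + 6.13 = 36.298 mGal

36.3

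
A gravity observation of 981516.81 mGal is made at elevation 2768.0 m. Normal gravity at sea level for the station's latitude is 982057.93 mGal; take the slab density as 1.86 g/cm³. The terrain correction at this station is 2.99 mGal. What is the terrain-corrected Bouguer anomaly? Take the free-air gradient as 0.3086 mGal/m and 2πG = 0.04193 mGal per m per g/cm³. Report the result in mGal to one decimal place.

Free-air correction = 0.3086 × 2768.0 = 854.20 mGal
Free-air anomaly = 981516.81 − 982057.93 + (854.20) = 313.08 mGal
Bouguer slab correction = 0.04193 × 1.86 × 2768.0 = 215.88 mGal
Simple Bouguer anomaly = 313.08 − (215.88) = 97.20 mGal
Complete Bouguer anomaly = 97.20 + 2.99 = 100.19 mGal

100.2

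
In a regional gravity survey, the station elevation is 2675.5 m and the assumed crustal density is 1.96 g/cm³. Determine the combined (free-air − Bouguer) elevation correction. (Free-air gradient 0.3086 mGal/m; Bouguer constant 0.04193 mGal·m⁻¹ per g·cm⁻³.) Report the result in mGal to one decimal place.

Combined gradient = 0.3086 − 0.04193 × 1.96 = 0.2264172 mGal/m
Combined elevation correction = 0.2264172 × 2675.5 = 605.8 mGal

605.8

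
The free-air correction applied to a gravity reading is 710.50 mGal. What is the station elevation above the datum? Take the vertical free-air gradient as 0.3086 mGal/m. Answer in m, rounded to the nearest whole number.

h = 710.50 / 0.3086 = 2302.33 m

2302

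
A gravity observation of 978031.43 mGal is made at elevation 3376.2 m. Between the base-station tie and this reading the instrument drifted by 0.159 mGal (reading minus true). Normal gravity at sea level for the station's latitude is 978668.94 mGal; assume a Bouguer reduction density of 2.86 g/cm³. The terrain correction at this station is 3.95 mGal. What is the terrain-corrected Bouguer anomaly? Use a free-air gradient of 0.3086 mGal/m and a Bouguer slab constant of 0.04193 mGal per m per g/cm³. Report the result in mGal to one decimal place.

3.3

Drift-corrected reading = 978031.43 − (0.159) = 978031.271 mGal
Free-air correction = 0.3086 × 3376.2 = 1041.90 mGal
Free-air anomaly = 978031.271 − 978668.94 + (1041.90) = 404.231 mGal
Bouguer slab correction = 0.04193 × 2.86 × 3376.2 = 404.87 mGal
Simple Bouguer anomaly = 404.231 − (404.87) = -0.639 mGal
Complete Bouguer anomaly = -0.639 + 3.95 = 3.311 mGal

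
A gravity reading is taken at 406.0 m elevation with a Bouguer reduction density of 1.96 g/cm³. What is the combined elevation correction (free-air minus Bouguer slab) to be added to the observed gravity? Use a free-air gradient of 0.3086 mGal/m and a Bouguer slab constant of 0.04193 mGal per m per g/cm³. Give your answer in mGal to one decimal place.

Combined gradient = 0.3086 − 0.04193 × 1.96 = 0.2264172 mGal/m
Combined elevation correction = 0.2264172 × 406.0 = 91.9 mGal

91.9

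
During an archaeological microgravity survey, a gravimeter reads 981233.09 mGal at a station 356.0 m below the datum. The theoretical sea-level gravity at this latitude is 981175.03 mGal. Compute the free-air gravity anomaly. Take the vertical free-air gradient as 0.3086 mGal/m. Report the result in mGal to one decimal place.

-51.8

Free-air correction = 0.3086 × -356.0 = -109.86 mGal
Free-air anomaly = 981233.09 − 981175.03 + (-109.86) = -51.80 mGal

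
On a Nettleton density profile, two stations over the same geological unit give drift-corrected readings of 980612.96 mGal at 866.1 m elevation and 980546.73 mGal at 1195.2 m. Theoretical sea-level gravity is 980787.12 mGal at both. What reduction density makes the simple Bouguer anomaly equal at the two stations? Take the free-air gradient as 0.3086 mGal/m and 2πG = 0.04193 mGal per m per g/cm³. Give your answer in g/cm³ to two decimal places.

Δg_obs = 980546.73 − 980612.96 = -66.23 mGal over Δh = 1195.2 − 866.1 = 329.1 m
Equal Bouguer anomalies ⇒ Δg_obs + (0.3086 − 0.04193ρ)·Δh = 0
0.3086 − 0.04193ρ = −Δg_obs/Δh = 0.20125
ρ = (0.3086 − 0.20125) / 0.04193 = 2.56 g/cm³

2.56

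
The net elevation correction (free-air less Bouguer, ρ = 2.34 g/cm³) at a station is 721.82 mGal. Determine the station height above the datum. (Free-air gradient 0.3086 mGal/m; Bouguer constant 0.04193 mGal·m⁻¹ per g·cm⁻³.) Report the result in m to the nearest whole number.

3429

Combined gradient = 0.3086 − 0.04193 × 2.34 = 0.2104838 mGal/m
h = 721.82 / 0.2104838 = 3429.34 m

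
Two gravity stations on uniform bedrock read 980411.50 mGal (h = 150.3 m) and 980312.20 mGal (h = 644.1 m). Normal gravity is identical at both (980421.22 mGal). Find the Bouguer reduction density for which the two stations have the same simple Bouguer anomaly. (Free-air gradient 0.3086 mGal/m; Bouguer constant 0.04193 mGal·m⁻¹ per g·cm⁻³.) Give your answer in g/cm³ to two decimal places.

Δg_obs = 980312.20 − 980411.50 = -99.30 mGal over Δh = 644.1 − 150.3 = 493.8 m
Equal Bouguer anomalies ⇒ Δg_obs + (0.3086 − 0.04193ρ)·Δh = 0
0.3086 − 0.04193ρ = −Δg_obs/Δh = 0.20109
ρ = (0.3086 − 0.20109) / 0.04193 = 2.56 g/cm³

2.56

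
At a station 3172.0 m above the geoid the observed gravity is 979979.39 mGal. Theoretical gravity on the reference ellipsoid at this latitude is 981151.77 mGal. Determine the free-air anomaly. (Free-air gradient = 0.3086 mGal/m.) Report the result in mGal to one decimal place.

Free-air correction = 0.3086 × 3172.0 = 978.88 mGal
Free-air anomaly = 979979.39 − 981151.77 + (978.88) = -193.50 mGal

-193.5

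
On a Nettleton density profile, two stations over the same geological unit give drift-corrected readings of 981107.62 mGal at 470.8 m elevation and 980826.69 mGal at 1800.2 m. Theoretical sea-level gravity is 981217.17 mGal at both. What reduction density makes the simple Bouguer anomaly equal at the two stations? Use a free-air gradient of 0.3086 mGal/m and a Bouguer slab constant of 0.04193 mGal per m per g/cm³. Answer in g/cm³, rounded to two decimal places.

Δg_obs = 980826.69 − 981107.62 = -280.93 mGal over Δh = 1800.2 − 470.8 = 1329.4 m
Equal Bouguer anomalies ⇒ Δg_obs + (0.3086 − 0.04193ρ)·Δh = 0
0.3086 − 0.04193ρ = −Δg_obs/Δh = 0.21132
ρ = (0.3086 − 0.21132) / 0.04193 = 2.32 g/cm³

2.32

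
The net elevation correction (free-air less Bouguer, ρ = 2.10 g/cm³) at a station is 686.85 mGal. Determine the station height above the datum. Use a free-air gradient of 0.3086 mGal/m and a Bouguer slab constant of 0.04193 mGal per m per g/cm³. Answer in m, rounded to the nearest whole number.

Combined gradient = 0.3086 − 0.04193 × 2.10 = 0.2205470 mGal/m
h = 686.85 / 0.2205470 = 3114.30 m

3114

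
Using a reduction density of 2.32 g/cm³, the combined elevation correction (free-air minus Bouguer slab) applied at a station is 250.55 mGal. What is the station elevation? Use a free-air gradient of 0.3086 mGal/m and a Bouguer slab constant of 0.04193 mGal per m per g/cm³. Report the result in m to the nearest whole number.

Combined gradient = 0.3086 − 0.04193 × 2.32 = 0.2113224 mGal/m
h = 250.55 / 0.2113224 = 1185.63 m

1186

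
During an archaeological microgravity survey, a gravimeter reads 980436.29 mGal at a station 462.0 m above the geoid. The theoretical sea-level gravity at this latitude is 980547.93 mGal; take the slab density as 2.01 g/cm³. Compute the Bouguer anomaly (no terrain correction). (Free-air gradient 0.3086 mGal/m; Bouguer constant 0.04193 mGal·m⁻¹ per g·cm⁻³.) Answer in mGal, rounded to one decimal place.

-8.0

Free-air correction = 0.3086 × 462.0 = 142.57 mGal
Free-air anomaly = 980436.29 − 980547.93 + (142.57) = 30.93 mGal
Bouguer slab correction = 0.04193 × 2.01 × 462.0 = 38.94 mGal
Simple Bouguer anomaly = 30.93 − (38.94) = -8.01 mGal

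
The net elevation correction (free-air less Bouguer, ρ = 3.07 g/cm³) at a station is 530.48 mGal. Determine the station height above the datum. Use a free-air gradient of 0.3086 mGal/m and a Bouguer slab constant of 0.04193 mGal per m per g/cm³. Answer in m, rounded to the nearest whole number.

Combined gradient = 0.3086 − 0.04193 × 3.07 = 0.1798749 mGal/m
h = 530.48 / 0.1798749 = 2949.16 m

2949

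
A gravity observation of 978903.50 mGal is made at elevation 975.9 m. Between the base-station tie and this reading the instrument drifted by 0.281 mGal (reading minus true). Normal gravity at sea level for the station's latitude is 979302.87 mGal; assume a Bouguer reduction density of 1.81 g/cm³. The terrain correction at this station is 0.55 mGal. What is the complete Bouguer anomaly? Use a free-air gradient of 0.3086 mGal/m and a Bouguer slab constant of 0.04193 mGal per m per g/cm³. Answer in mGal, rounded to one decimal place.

Drift-corrected reading = 978903.50 − (0.281) = 978903.219 mGal
Free-air correction = 0.3086 × 975.9 = 301.16 mGal
Free-air anomaly = 978903.219 − 979302.87 + (301.16) = -98.491 mGal
Bouguer slab correction = 0.04193 × 1.81 × 975.9 = 74.06 mGal
Simple Bouguer anomaly = -98.491 − (74.06) = -172.551 mGal
Complete Bouguer anomaly = -172.551 + 0.55 = -172.001 mGal

-172.0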